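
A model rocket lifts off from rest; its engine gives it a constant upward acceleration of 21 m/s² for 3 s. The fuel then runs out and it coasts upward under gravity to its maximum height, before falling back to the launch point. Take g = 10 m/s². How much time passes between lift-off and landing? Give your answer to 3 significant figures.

Phase 1 (powered ascent): v₀ = 0 m/s, a = 21 m/s².
v = v₀ + at = 0 + (21)(3) = 63.0 m/s
Δx = v₀t + ½at² = 0·3 + 0.5·21·3² = 94.5 m

Phase 2 (coasting upward): v₀ = 63.0 m/s, a = -10 m/s².
v = v₀ + at → t = (0 − 63.0) / -10 = 6.30 s
v² = v₀² + 2aΔx → Δx = (0² − 63.0²)/(2·-10) = 198 m

Phase 3 (free fall): v₀ = 0 m/s, a = -10 m/s².
Falls 293 m from rest: t = √(2·293/10) = 7.65 s; v = g·t = 76.5 m/s.
Total time = 3.00 + 6.30 + 7.65 = 17.0 s

17.0 s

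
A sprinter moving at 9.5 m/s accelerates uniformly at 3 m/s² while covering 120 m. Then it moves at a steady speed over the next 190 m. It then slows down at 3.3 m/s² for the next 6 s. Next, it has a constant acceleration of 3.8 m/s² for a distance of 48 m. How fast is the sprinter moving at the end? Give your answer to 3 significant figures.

Phase 1 (accelerating): v₀ = 9.50 m/s, a = 3 m/s².
v² = v₀² + 2aΔx = 9.50² + 2·3·120 = 810 → v = 28.5 m/s
t = (v − v₀)/a = (28.5 − 9.50)/3 = 6.32 s

Phase 2 (constant speed): v₀ = 28.5 m/s, a = 0 m/s².
Constant speed: t = d/v = 190/28.5 = 6.67 s

Phase 3 (decelerating): v₀ = 28.5 m/s, a = -3.3 m/s².
v = v₀ + at = 28.5 + (-3.3)(6) = 8.66 m/s
Δx = v₀t + ½at² = 28.5·6 + 0.5·-3.3·6² = 111 m

Phase 4 (accelerating): v₀ = 8.66 m/s, a = 3.8 m/s².
v² = v₀² + 2aΔx = 8.66² + 2·3.8·48 = 440 → v = 21.0 m/s
t = (v − v₀)/a = (21.0 − 8.66)/3.8 = 3.24 s
Final speed = 21.0 m/s

21.0 m/s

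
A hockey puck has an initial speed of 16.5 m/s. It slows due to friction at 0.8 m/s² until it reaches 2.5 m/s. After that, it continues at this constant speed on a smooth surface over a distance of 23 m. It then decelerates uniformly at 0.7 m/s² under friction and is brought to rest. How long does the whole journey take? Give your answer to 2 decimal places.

Phase 1 (decelerating): v₀ = 16.5 m/s, a = -0.8 m/s².
v = v₀ + at → t = (2.5 − 16.5) / -0.8 = 17.5 s
v² = v₀² + 2aΔx → Δx = (2.5² − 16.5²)/(2·-0.8) = 166 m

Phase 2 (constant speed): v₀ = 2.50 m/s, a = 0 m/s².
Constant speed: t = d/v = 23/2.50 = 9.20 s

Phase 3 (decelerating): v₀ = 2.50 m/s, a = -0.7 m/s².
v = v₀ + at → t = (0 − 2.50) / -0.7 = 3.57 s
v² = v₀² + 2aΔx → Δx = (0² − 2.50²)/(2·-0.7) = 4.46 m
Total time = 17.5 + 9.20 + 3.57 = 30.3 s

30.27 s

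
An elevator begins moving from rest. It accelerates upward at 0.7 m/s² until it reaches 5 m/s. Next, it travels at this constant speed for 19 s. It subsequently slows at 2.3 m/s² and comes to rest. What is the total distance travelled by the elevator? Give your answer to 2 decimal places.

118.29 m

Phase 1 (accelerating): v₀ = 0 m/s, a = 0.7 m/s².
v = v₀ + at → t = (5 − 0) / 0.7 = 7.14 s
v² = v₀² + 2aΔx → Δx = (5² − 0²)/(2·0.7) = 17.9 m

Phase 2 (constant speed): v₀ = 5.00 m/s, a = 0 m/s².
v = v₀ + at = 5.00 + (0)(19) = 5.00 m/s
Δx = v₀t + ½at² = 5.00·19 + 0.5·0·19² = 95.0 m

Phase 3 (decelerating): v₀ = 5.00 m/s, a = -2.3 m/s².
v = v₀ + at → t = (0 − 5.00) / -2.3 = 2.17 s
v² = v₀² + 2aΔx → Δx = (0² − 5.00²)/(2·-2.3) = 5.43 m
Total distance = 17.9 + 95.0 + 5.43 = 118 m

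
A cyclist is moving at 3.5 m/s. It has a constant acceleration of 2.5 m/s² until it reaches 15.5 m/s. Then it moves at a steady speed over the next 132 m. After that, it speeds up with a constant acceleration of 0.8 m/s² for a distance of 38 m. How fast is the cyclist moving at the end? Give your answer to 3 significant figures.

Phase 1 (accelerating): v₀ = 3.50 m/s, a = 2.5 m/s².
v = v₀ + at → t = (15.5 − 3.50) / 2.5 = 4.80 s
v² = v₀² + 2aΔx → Δx = (15.5² − 3.50²)/(2·2.5) = 45.6 m

Phase 2 (constant speed): v₀ = 15.5 m/s, a = 0 m/s².
Constant speed: t = d/v = 132/15.5 = 8.52 s

Phase 3 (accelerating): v₀ = 15.5 m/s, a = 0.8 m/s².
v² = v₀² + 2aΔx = 15.5² + 2·0.8·38 = 301 → v = 17.4 m/s
t = (v − v₀)/a = (17.4 − 15.5)/0.8 = 2.31 s
Final speed = 17.4 m/s

17.4 m/s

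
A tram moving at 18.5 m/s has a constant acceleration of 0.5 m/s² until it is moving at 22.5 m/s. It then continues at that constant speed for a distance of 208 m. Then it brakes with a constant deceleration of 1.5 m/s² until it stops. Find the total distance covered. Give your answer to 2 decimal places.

540.75 m

Phase 1 (accelerating): v₀ = 18.5 m/s, a = 0.5 m/s².
v = v₀ + at → t = (22.5 − 18.5) / 0.5 = 8.00 s
v² = v₀² + 2aΔx → Δx = (22.5² − 18.5²)/(2·0.5) = 164 m

Phase 2 (constant speed): v₀ = 22.5 m/s, a = 0 m/s².
Constant speed: t = d/v = 208/22.5 = 9.24 s

Phase 3 (decelerating): v₀ = 22.5 m/s, a = -1.5 m/s².
v = v₀ + at → t = (0 − 22.5) / -1.5 = 15.0 s
v² = v₀² + 2aΔx → Δx = (0² − 22.5²)/(2·-1.5) = 169 m
Total distance = 164 + 208 + 169 = 541 m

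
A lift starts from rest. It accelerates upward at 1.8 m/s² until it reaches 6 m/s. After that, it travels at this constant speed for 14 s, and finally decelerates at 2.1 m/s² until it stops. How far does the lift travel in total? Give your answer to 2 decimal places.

Phase 1 (accelerating): v₀ = 0 m/s, a = 1.8 m/s².
v = v₀ + at → t = (6 − 0) / 1.8 = 3.33 s
v² = v₀² + 2aΔx → Δx = (6² − 0²)/(2·1.8) = 10.0 m

Phase 2 (constant speed): v₀ = 6.00 m/s, a = 0 m/s².
v = v₀ + at = 6.00 + (0)(14) = 6.00 m/s
Δx = v₀t + ½at² = 6.00·14 + 0.5·0·14² = 84.0 m

Phase 3 (decelerating): v₀ = 6.00 m/s, a = -2.1 m/s².
v = v₀ + at → t = (0 − 6.00) / -2.1 = 2.86 s
v² = v₀² + 2aΔx → Δx = (0² − 6.00²)/(2·-2.1) = 8.57 m
Total distance = 10.0 + 84.0 + 8.57 = 103 m

102.57 m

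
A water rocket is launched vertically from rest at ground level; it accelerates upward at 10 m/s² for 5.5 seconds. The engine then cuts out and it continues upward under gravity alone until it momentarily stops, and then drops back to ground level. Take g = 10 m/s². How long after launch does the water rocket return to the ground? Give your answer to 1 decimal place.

18.8 s

Phase 1 (powered ascent): v₀ = 0 m/s, a = 10 m/s².
v = v₀ + at = 0 + (10)(5.5) = 55.0 m/s
Δx = v₀t + ½at² = 0·5.5 + 0.5·10·5.5² = 151 m

Phase 2 (coasting upward): v₀ = 55.0 m/s, a = -10 m/s².
v = v₀ + at → t = (0 − 55.0) / -10 = 5.50 s
v² = v₀² + 2aΔx → Δx = (0² − 55.0²)/(2·-10) = 151 m

Phase 3 (free fall): v₀ = 0 m/s, a = -10 m/s².
Falls 302 m from rest: t = √(2·302/10) = 7.78 s; v = g·t = 77.8 m/s.
Total time = 5.50 + 5.50 + 7.78 = 18.8 s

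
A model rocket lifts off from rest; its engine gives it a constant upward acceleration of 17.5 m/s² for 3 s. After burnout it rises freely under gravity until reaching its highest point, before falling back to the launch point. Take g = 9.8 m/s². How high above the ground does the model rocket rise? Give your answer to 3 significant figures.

219 m

Phase 1 (powered ascent): v₀ = 0 m/s, a = 17.5 m/s².
v = v₀ + at = 0 + (17.5)(3) = 52.5 m/s
Δx = v₀t + ½at² = 0·3 + 0.5·17.5·3² = 78.8 m

Phase 2 (coasting upward): v₀ = 52.5 m/s, a = -9.8 m/s².
v = v₀ + at → t = (0 − 52.5) / -9.8 = 5.36 s
v² = v₀² + 2aΔx → Δx = (0² − 52.5²)/(2·-9.8) = 141 m
Maximum height = 78.8 + 141 = 219 m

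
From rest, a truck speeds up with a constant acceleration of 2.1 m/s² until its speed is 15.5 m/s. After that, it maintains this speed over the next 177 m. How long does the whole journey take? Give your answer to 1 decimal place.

Phase 1 (accelerating): v₀ = 0 m/s, a = 2.1 m/s².
v = v₀ + at → t = (15.5 − 0) / 2.1 = 7.38 s
v² = v₀² + 2aΔx → Δx = (15.5² − 0²)/(2·2.1) = 57.2 m

Phase 2 (constant speed): v₀ = 15.5 m/s, a = 0 m/s².
Constant speed: t = d/v = 177/15.5 = 11.4 s
Total time = 7.38 + 11.4 = 18.8 s

18.8 s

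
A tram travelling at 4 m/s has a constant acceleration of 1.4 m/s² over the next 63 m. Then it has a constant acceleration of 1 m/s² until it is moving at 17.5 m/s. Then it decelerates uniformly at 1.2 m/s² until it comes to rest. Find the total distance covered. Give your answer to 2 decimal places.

Phase 1 (accelerating): v₀ = 4.00 m/s, a = 1.4 m/s².
v² = v₀² + 2aΔx = 4.00² + 2·1.4·63 = 192 → v = 13.9 m/s
t = (v − v₀)/a = (13.9 − 4.00)/1.4 = 7.05 s

Phase 2 (accelerating): v₀ = 13.9 m/s, a = 1 m/s².
v = v₀ + at → t = (17.5 − 13.9) / 1 = 3.63 s
v² = v₀² + 2aΔx → Δx = (17.5² − 13.9²)/(2·1) = 56.9 m

Phase 3 (decelerating): v₀ = 17.5 m/s, a = -1.2 m/s².
v = v₀ + at → t = (0 − 17.5) / -1.2 = 14.6 s
v² = v₀² + 2aΔx → Δx = (0² − 17.5²)/(2·-1.2) = 128 m
Total distance = 63.0 + 56.9 + 128 = 248 m

247.53 m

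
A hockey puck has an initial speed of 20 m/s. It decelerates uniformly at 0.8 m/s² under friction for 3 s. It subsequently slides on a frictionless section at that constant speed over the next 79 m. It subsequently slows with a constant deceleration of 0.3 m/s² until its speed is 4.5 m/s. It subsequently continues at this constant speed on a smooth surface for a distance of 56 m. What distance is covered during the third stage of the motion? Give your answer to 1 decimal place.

Phase 1 (decelerating): v₀ = 20.0 m/s, a = -0.8 m/s².
v = v₀ + at = 20.0 + (-0.8)(3) = 17.6 m/s
Δx = v₀t + ½at² = 20.0·3 + 0.5·-0.8·3² = 56.4 m

Phase 2 (constant speed): v₀ = 17.6 m/s, a = 0 m/s².
Constant speed: t = d/v = 79/17.6 = 4.49 s

Phase 3 (decelerating): v₀ = 17.6 m/s, a = -0.3 m/s².
v = v₀ + at → t = (4.5 − 17.6) / -0.3 = 43.7 s
v² = v₀² + 2aΔx → Δx = (4.5² − 17.6²)/(2·-0.3) = 483 m
Distance in phase 3 = 483 m

482.5 m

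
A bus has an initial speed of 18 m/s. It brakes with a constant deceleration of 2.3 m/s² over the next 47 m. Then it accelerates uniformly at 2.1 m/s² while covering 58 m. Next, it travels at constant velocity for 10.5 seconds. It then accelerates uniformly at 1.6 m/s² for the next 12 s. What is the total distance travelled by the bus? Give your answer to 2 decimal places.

641.98 m

Phase 1 (decelerating): v₀ = 18.0 m/s, a = -2.3 m/s².
v² = v₀² + 2aΔx = 18.0² + 2·-2.3·47 = 108 → v = 10.4 m/s
t = (v − v₀)/a = (10.4 − 18.0)/-2.3 = 3.31 s

Phase 2 (accelerating): v₀ = 10.4 m/s, a = 2.1 m/s².
v² = v₀² + 2aΔx = 10.4² + 2·2.1·58 = 351 → v = 18.7 m/s
t = (v − v₀)/a = (18.7 − 10.4)/2.1 = 3.98 s

Phase 3 (constant speed): v₀ = 18.7 m/s, a = 0 m/s².
v = v₀ + at = 18.7 + (0)(10.5) = 18.7 m/s
Δx = v₀t + ½at² = 18.7·10.5 + 0.5·0·10.5² = 197 m

Phase 4 (accelerating): v₀ = 18.7 m/s, a = 1.6 m/s².
v = v₀ + at = 18.7 + (1.6)(12) = 37.9 m/s
Δx = v₀t + ½at² = 18.7·12 + 0.5·1.6·12² = 340 m
Total distance = 47.0 + 58.0 + 197 + 340 = 642 m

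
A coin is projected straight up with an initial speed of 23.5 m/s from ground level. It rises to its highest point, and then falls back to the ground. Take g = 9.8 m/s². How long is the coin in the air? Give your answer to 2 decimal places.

4.80 s

Phase 1 (rising): v₀ = 23.5 m/s, a = -9.8 m/s².
v = v₀ + at → t = (0 − 23.5) / -9.8 = 2.40 s
v² = v₀² + 2aΔx → Δx = (0² − 23.5²)/(2·-9.8) = 28.2 m

Phase 2 (falling): v₀ = 0 m/s, a = -9.8 m/s².
Falls 28.2 m from rest: t = √(2·28.2/9.8) = 2.40 s; v = g·t = 23.5 m/s.
Total time = 2.40 + 2.40 = 4.80 s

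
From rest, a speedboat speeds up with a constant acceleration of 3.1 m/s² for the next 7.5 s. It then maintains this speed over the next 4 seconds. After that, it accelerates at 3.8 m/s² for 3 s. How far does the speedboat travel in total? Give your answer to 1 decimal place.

267.0 m

Phase 1 (accelerating): v₀ = 0 m/s, a = 3.1 m/s².
v = v₀ + at = 0 + (3.1)(7.5) = 23.2 m/s
Δx = v₀t + ½at² = 0·7.5 + 0.5·3.1·7.5² = 87.2 m

Phase 2 (constant speed): v₀ = 23.2 m/s, a = 0 m/s².
v = v₀ + at = 23.2 + (0)(4) = 23.2 m/s
Δx = v₀t + ½at² = 23.2·4 + 0.5·0·4² = 93.0 m

Phase 3 (accelerating): v₀ = 23.2 m/s, a = 3.8 m/s².
v = v₀ + at = 23.2 + (3.8)(3) = 34.6 m/s
Δx = v₀t + ½at² = 23.2·3 + 0.5·3.8·3² = 86.8 m
Total distance = 87.2 + 93.0 + 86.8 = 267 m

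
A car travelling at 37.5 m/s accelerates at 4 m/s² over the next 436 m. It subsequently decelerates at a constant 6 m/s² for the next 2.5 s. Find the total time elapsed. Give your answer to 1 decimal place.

Phase 1 (accelerating): v₀ = 37.5 m/s, a = 4 m/s².
v² = v₀² + 2aΔx = 37.5² + 2·4·436 = 4890 → v = 70.0 m/s
t = (v − v₀)/a = (70.0 − 37.5)/4 = 8.11 s

Phase 2 (decelerating): v₀ = 70.0 m/s, a = -6 m/s².
v = v₀ + at = 70.0 + (-6)(2.5) = 55.0 m/s
Δx = v₀t + ½at² = 70.0·2.5 + 0.5·-6·2.5² = 156 m
Total time = 8.11 + 2.50 = 10.6 s

10.6 s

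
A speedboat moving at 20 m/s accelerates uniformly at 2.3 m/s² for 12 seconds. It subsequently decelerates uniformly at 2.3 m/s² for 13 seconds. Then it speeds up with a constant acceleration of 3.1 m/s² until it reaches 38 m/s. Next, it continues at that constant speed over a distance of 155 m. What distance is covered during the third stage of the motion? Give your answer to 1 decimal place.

182.4 m

Phase 1 (accelerating): v₀ = 20.0 m/s, a = 2.3 m/s².
v = v₀ + at = 20.0 + (2.3)(12) = 47.6 m/s
Δx = v₀t + ½at² = 20.0·12 + 0.5·2.3·12² = 406 m

Phase 2 (decelerating): v₀ = 47.6 m/s, a = -2.3 m/s².
v = v₀ + at = 47.6 + (-2.3)(13) = 17.7 m/s
Δx = v₀t + ½at² = 47.6·13 + 0.5·-2.3·13² = 424 m

Phase 3 (accelerating): v₀ = 17.7 m/s, a = 3.1 m/s².
v = v₀ + at → t = (38 − 17.7) / 3.1 = 6.55 s
v² = v₀² + 2aΔx → Δx = (38² − 17.7²)/(2·3.1) = 182 m
Distance in phase 3 = 182 m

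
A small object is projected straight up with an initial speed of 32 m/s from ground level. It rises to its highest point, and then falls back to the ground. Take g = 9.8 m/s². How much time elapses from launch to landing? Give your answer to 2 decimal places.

6.53 s

Phase 1 (rising): v₀ = 32.0 m/s, a = -9.8 m/s².
v = v₀ + at → t = (0 − 32.0) / -9.8 = 3.27 s
v² = v₀² + 2aΔx → Δx = (0² − 32.0²)/(2·-9.8) = 52.2 m

Phase 2 (falling): v₀ = 0 m/s, a = -9.8 m/s².
Falls 52.2 m from rest: t = √(2·52.2/9.8) = 3.27 s; v = g·t = 32.0 m/s.
Total time = 3.27 + 3.27 = 6.53 s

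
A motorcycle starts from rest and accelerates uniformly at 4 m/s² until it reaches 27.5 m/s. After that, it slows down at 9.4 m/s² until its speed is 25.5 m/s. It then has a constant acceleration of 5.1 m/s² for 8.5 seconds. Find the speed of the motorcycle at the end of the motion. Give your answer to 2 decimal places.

68.85 m/s

Phase 1 (accelerating): v₀ = 0 m/s, a = 4 m/s².
v = v₀ + at → t = (27.5 − 0) / 4 = 6.88 s
v² = v₀² + 2aΔx → Δx = (27.5² − 0²)/(2·4) = 94.5 m

Phase 2 (decelerating): v₀ = 27.5 m/s, a = -9.4 m/s².
v = v₀ + at → t = (25.5 − 27.5) / -9.4 = 0.213 s
v² = v₀² + 2aΔx → Δx = (25.5² − 27.5²)/(2·-9.4) = 5.64 m

Phase 3 (accelerating): v₀ = 25.5 m/s, a = 5.1 m/s².
v = v₀ + at = 25.5 + (5.1)(8.5) = 68.8 m/s
Δx = v₀t + ½at² = 25.5·8.5 + 0.5·5.1·8.5² = 401 m
Final speed = 68.8 m/s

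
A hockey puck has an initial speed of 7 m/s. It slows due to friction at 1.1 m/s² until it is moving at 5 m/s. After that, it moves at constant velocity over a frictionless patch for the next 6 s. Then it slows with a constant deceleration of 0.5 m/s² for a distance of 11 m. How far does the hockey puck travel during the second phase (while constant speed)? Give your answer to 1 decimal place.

30.0 m

Phase 1 (decelerating): v₀ = 7.00 m/s, a = -1.1 m/s².
v = v₀ + at → t = (5 − 7.00) / -1.1 = 1.82 s
v² = v₀² + 2aΔx → Δx = (5² − 7.00²)/(2·-1.1) = 10.9 m

Phase 2 (constant speed): v₀ = 5.00 m/s, a = 0 m/s².
v = v₀ + at = 5.00 + (0)(6) = 5.00 m/s
Δx = v₀t + ½at² = 5.00·6 + 0.5·0·6² = 30.0 m
Distance in phase 2 = 30.0 m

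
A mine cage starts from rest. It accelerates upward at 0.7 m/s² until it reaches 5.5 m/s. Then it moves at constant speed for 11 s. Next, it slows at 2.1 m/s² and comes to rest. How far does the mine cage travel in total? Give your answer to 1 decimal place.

89.3 m

Phase 1 (accelerating): v₀ = 0 m/s, a = 0.7 m/s².
v = v₀ + at → t = (5.5 − 0) / 0.7 = 7.86 s
v² = v₀² + 2aΔx → Δx = (5.5² − 0²)/(2·0.7) = 21.6 m

Phase 2 (constant speed): v₀ = 5.50 m/s, a = 0 m/s².
v = v₀ + at = 5.50 + (0)(11) = 5.50 m/s
Δx = v₀t + ½at² = 5.50·11 + 0.5·0·11² = 60.5 m

Phase 3 (decelerating): v₀ = 5.50 m/s, a = -2.1 m/s².
v = v₀ + at → t = (0 − 5.50) / -2.1 = 2.62 s
v² = v₀² + 2aΔx → Δx = (0² − 5.50²)/(2·-2.1) = 7.20 m
Total distance = 21.6 + 60.5 + 7.20 = 89.3 m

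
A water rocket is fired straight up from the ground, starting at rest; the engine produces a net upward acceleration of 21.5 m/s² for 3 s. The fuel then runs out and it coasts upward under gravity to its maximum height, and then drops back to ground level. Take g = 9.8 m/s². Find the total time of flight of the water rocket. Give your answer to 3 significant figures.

Phase 1 (powered ascent): v₀ = 0 m/s, a = 21.5 m/s².
v = v₀ + at = 0 + (21.5)(3) = 64.5 m/s
Δx = v₀t + ½at² = 0·3 + 0.5·21.5·3² = 96.8 m

Phase 2 (coasting upward): v₀ = 64.5 m/s, a = -9.8 m/s².
v = v₀ + at → t = (0 − 64.5) / -9.8 = 6.58 s
v² = v₀² + 2aΔx → Δx = (0² − 64.5²)/(2·-9.8) = 212 m

Phase 3 (free fall): v₀ = 0 m/s, a = -9.8 m/s².
Falls 309 m from rest: t = √(2·309/9.8) = 7.94 s; v = g·t = 77.8 m/s.
Total time = 3.00 + 6.58 + 7.94 = 17.5 s

17.5 s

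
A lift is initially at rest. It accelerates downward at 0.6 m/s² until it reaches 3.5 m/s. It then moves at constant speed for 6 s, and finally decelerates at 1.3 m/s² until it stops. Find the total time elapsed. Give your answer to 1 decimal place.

Phase 1 (accelerating): v₀ = 0 m/s, a = 0.6 m/s².
v = v₀ + at → t = (3.5 − 0) / 0.6 = 5.83 s
v² = v₀² + 2aΔx → Δx = (3.5² − 0²)/(2·0.6) = 10.2 m

Phase 2 (constant speed): v₀ = 3.50 m/s, a = 0 m/s².
v = v₀ + at = 3.50 + (0)(6) = 3.50 m/s
Δx = v₀t + ½at² = 3.50·6 + 0.5·0·6² = 21.0 m

Phase 3 (decelerating): v₀ = 3.50 m/s, a = -1.3 m/s².
v = v₀ + at → t = (0 − 3.50) / -1.3 = 2.69 s
v² = v₀² + 2aΔx → Δx = (0² − 3.50²)/(2·-1.3) = 4.71 m
Total time = 5.83 + 6.00 + 2.69 = 14.5 s

14.5 s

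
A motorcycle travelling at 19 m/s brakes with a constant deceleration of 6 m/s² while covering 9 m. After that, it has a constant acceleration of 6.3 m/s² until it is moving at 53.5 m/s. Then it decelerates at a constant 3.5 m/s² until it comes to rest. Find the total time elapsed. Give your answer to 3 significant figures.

Phase 1 (decelerating): v₀ = 19.0 m/s, a = -6 m/s².
v² = v₀² + 2aΔx = 19.0² + 2·-6·9 = 253 → v = 15.9 m/s
t = (v − v₀)/a = (15.9 − 19.0)/-6 = 0.516 s

Phase 2 (accelerating): v₀ = 15.9 m/s, a = 6.3 m/s².
v = v₀ + at → t = (53.5 − 15.9) / 6.3 = 5.97 s
v² = v₀² + 2aΔx → Δx = (53.5² − 15.9²)/(2·6.3) = 207 m

Phase 3 (decelerating): v₀ = 53.5 m/s, a = -3.5 m/s².
v = v₀ + at → t = (0 − 53.5) / -3.5 = 15.3 s
v² = v₀² + 2aΔx → Δx = (0² − 53.5²)/(2·-3.5) = 409 m
Total time = 0.516 + 5.97 + 15.3 = 21.8 s

21.8 s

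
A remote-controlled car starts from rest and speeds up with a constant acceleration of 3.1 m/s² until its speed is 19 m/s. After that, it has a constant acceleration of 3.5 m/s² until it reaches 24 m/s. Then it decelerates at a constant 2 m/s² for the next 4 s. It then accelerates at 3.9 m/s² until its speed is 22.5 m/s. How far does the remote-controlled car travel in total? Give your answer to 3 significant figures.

201 m

Phase 1 (accelerating): v₀ = 0 m/s, a = 3.1 m/s².
v = v₀ + at → t = (19 − 0) / 3.1 = 6.13 s
v² = v₀² + 2aΔx → Δx = (19² − 0²)/(2·3.1) = 58.2 m

Phase 2 (accelerating): v₀ = 19.0 m/s, a = 3.5 m/s².
v = v₀ + at → t = (24 − 19.0) / 3.5 = 1.43 s
v² = v₀² + 2aΔx → Δx = (24² − 19.0²)/(2·3.5) = 30.7 m

Phase 3 (decelerating): v₀ = 24.0 m/s, a = -2 m/s².
v = v₀ + at = 24.0 + (-2)(4) = 16.0 m/s
Δx = v₀t + ½at² = 24.0·4 + 0.5·-2·4² = 80.0 m

Phase 4 (accelerating): v₀ = 16.0 m/s, a = 3.9 m/s².
v = v₀ + at → t = (22.5 − 16.0) / 3.9 = 1.67 s
v² = v₀² + 2aΔx → Δx = (22.5² − 16.0²)/(2·3.9) = 32.1 m
Total distance = 58.2 + 30.7 + 80.0 + 32.1 = 201 m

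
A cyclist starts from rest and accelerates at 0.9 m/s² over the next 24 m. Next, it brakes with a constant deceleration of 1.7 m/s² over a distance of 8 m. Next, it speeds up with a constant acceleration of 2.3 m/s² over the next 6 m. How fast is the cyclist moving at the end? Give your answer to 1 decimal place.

6.6 m/s

Phase 1 (accelerating): v₀ = 0 m/s, a = 0.9 m/s².
v² = v₀² + 2aΔx = 0² + 2·0.9·24 = 43.2 → v = 6.57 m/s
t = (v − v₀)/a = (6.57 − 0)/0.9 = 7.30 s

Phase 2 (decelerating): v₀ = 6.57 m/s, a = -1.7 m/s².
v² = v₀² + 2aΔx = 6.57² + 2·-1.7·8 = 16.0 → v = 4.00 m/s
t = (v − v₀)/a = (4.00 − 6.57)/-1.7 = 1.51 s

Phase 3 (accelerating): v₀ = 4.00 m/s, a = 2.3 m/s².
v² = v₀² + 2aΔx = 4.00² + 2·2.3·6 = 43.6 → v = 6.60 m/s
t = (v − v₀)/a = (6.60 − 4.00)/2.3 = 1.13 s
Final speed = 6.60 m/s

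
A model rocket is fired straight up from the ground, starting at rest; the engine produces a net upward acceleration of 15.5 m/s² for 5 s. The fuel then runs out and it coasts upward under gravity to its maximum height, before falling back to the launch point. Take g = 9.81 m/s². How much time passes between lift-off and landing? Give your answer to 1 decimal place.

23.0 s

Phase 1 (powered ascent): v₀ = 0 m/s, a = 15.5 m/s².
v = v₀ + at = 0 + (15.5)(5) = 77.5 m/s
Δx = v₀t + ½at² = 0·5 + 0.5·15.5·5² = 194 m

Phase 2 (coasting upward): v₀ = 77.5 m/s, a = -9.81 m/s².
v = v₀ + at → t = (0 − 77.5) / -9.81 = 7.90 s
v² = v₀² + 2aΔx → Δx = (0² − 77.5²)/(2·-9.81) = 306 m

Phase 3 (free fall): v₀ = 0 m/s, a = -9.81 m/s².
Falls 500 m from rest: t = √(2·500/9.81) = 10.1 s; v = g·t = 99.0 m/s.
Total time = 5.00 + 7.90 + 10.1 = 23.0 s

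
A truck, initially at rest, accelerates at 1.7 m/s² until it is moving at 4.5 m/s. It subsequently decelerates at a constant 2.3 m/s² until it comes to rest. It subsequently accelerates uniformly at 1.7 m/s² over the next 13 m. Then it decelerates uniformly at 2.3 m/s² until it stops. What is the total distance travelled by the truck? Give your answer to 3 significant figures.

Phase 1 (accelerating): v₀ = 0 m/s, a = 1.7 m/s².
v = v₀ + at → t = (4.5 − 0) / 1.7 = 2.65 s
v² = v₀² + 2aΔx → Δx = (4.5² − 0²)/(2·1.7) = 5.96 m

Phase 2 (decelerating): v₀ = 4.50 m/s, a = -2.3 m/s².
v = v₀ + at → t = (0 − 4.50) / -2.3 = 1.96 s
v² = v₀² + 2aΔx → Δx = (0² − 4.50²)/(2·-2.3) = 4.40 m

Phase 3 (accelerating): v₀ = 0 m/s, a = 1.7 m/s².
v² = v₀² + 2aΔx = 0² + 2·1.7·13 = 44.2 → v = 6.65 m/s
t = (v − v₀)/a = (6.65 − 0)/1.7 = 3.91 s

Phase 4 (decelerating): v₀ = 6.65 m/s, a = -2.3 m/s².
v = v₀ + at → t = (0 − 6.65) / -2.3 = 2.89 s
v² = v₀² + 2aΔx → Δx = (0² − 6.65²)/(2·-2.3) = 9.61 m
Total distance = 5.96 + 4.40 + 13.0 + 9.61 = 33.0 m

33.0 m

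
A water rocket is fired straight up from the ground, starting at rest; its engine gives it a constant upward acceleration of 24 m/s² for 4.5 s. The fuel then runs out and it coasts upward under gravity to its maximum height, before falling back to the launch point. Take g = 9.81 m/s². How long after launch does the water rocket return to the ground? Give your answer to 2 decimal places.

Phase 1 (powered ascent): v₀ = 0 m/s, a = 24 m/s².
v = v₀ + at = 0 + (24)(4.5) = 108 m/s
Δx = v₀t + ½at² = 0·4.5 + 0.5·24·4.5² = 243 m

Phase 2 (coasting upward): v₀ = 108 m/s, a = -9.81 m/s².
v = v₀ + at → t = (0 − 108) / -9.81 = 11.0 s
v² = v₀² + 2aΔx → Δx = (0² − 108²)/(2·-9.81) = 594 m

Phase 3 (free fall): v₀ = 0 m/s, a = -9.81 m/s².
Falls 837 m from rest: t = √(2·837/9.81) = 13.1 s; v = g·t = 128 m/s.
Total time = 4.50 + 11.0 + 13.1 = 28.6 s

28.58 s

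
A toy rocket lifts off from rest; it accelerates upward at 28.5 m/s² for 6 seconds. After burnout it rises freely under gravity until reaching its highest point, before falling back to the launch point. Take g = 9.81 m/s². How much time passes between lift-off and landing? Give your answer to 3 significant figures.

43.6 s

Phase 1 (powered ascent): v₀ = 0 m/s, a = 28.5 m/s².
v = v₀ + at = 0 + (28.5)(6) = 171 m/s
Δx = v₀t + ½at² = 0·6 + 0.5·28.5·6² = 513 m

Phase 2 (coasting upward): v₀ = 171 m/s, a = -9.81 m/s².
v = v₀ + at → t = (0 − 171) / -9.81 = 17.4 s
v² = v₀² + 2aΔx → Δx = (0² − 171²)/(2·-9.81) = 1490 m

Phase 3 (free fall): v₀ = 0 m/s, a = -9.81 m/s².
Falls 2000 m from rest: t = √(2·2000/9.81) = 20.2 s; v = g·t = 198 m/s.
Total time = 6.00 + 17.4 + 20.2 = 43.6 s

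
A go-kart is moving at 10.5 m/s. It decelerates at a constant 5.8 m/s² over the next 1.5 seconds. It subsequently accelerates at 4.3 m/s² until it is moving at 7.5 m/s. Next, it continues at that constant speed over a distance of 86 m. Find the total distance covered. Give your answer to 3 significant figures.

Phase 1 (decelerating): v₀ = 10.5 m/s, a = -5.8 m/s².
v = v₀ + at = 10.5 + (-5.8)(1.5) = 1.80 m/s
Δx = v₀t + ½at² = 10.5·1.5 + 0.5·-5.8·1.5² = 9.23 m

Phase 2 (accelerating): v₀ = 1.80 m/s, a = 4.3 m/s².
v = v₀ + at → t = (7.5 − 1.80) / 4.3 = 1.33 s
v² = v₀² + 2aΔx → Δx = (7.5² − 1.80²)/(2·4.3) = 6.16 m

Phase 3 (constant speed): v₀ = 7.50 m/s, a = 0 m/s².
Constant speed: t = d/v = 86/7.50 = 11.5 s
Total distance = 9.23 + 6.16 + 86.0 = 101 m

101 m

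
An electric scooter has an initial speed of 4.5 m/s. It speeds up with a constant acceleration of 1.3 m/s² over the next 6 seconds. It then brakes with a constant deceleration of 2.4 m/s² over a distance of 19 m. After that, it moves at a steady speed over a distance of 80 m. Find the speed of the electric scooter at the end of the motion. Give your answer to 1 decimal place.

Phase 1 (accelerating): v₀ = 4.50 m/s, a = 1.3 m/s².
v = v₀ + at = 4.50 + (1.3)(6) = 12.3 m/s
Δx = v₀t + ½at² = 4.50·6 + 0.5·1.3·6² = 50.4 m

Phase 2 (decelerating): v₀ = 12.3 m/s, a = -2.4 m/s².
v² = v₀² + 2aΔx = 12.3² + 2·-2.4·19 = 60.1 → v = 7.75 m/s
t = (v − v₀)/a = (7.75 − 12.3)/-2.4 = 1.90 s

Phase 3 (constant speed): v₀ = 7.75 m/s, a = 0 m/s².
Constant speed: t = d/v = 80/7.75 = 10.3 s
Final speed = 7.75 m/s

7.8 m/s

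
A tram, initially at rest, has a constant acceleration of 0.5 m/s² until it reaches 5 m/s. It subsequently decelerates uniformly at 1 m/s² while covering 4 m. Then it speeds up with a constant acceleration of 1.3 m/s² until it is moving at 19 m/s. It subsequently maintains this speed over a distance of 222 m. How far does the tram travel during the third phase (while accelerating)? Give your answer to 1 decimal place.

132.3 m

Phase 1 (accelerating): v₀ = 0 m/s, a = 0.5 m/s².
v = v₀ + at → t = (5 − 0) / 0.5 = 10.0 s
v² = v₀² + 2aΔx → Δx = (5² − 0²)/(2·0.5) = 25.0 m

Phase 2 (decelerating): v₀ = 5.00 m/s, a = -1 m/s².
v² = v₀² + 2aΔx = 5.00² + 2·-1·4 = 17.0 → v = 4.12 m/s
t = (v − v₀)/a = (4.12 − 5.00)/-1 = 0.877 s

Phase 3 (accelerating): v₀ = 4.12 m/s, a = 1.3 m/s².
v = v₀ + at → t = (19 − 4.12) / 1.3 = 11.4 s
v² = v₀² + 2aΔx → Δx = (19² − 4.12²)/(2·1.3) = 132 m
Distance in phase 3 = 132 m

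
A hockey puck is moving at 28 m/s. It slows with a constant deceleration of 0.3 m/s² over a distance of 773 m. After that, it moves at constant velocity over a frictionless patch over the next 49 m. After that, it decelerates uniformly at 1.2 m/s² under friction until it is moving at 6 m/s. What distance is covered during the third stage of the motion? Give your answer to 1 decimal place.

Phase 1 (decelerating): v₀ = 28.0 m/s, a = -0.3 m/s².
v² = v₀² + 2aΔx = 28.0² + 2·-0.3·773 = 320 → v = 17.9 m/s
t = (v − v₀)/a = (17.9 − 28.0)/-0.3 = 33.7 s

Phase 2 (constant speed): v₀ = 17.9 m/s, a = 0 m/s².
Constant speed: t = d/v = 49/17.9 = 2.74 s

Phase 3 (decelerating): v₀ = 17.9 m/s, a = -1.2 m/s².
v = v₀ + at → t = (6 − 17.9) / -1.2 = 9.91 s
v² = v₀² + 2aΔx → Δx = (6² − 17.9²)/(2·-1.2) = 118 m
Distance in phase 3 = 118 m

118.4 m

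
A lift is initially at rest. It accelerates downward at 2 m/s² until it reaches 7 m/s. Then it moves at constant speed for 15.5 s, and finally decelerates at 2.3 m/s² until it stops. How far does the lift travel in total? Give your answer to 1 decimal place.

Phase 1 (accelerating): v₀ = 0 m/s, a = 2 m/s².
v = v₀ + at → t = (7 − 0) / 2 = 3.50 s
v² = v₀² + 2aΔx → Δx = (7² − 0²)/(2·2) = 12.2 m

Phase 2 (constant speed): v₀ = 7.00 m/s, a = 0 m/s².
v = v₀ + at = 7.00 + (0)(15.5) = 7.00 m/s
Δx = v₀t + ½at² = 7.00·15.5 + 0.5·0·15.5² = 108 m

Phase 3 (decelerating): v₀ = 7.00 m/s, a = -2.3 m/s².
v = v₀ + at → t = (0 − 7.00) / -2.3 = 3.04 s
v² = v₀² + 2aΔx → Δx = (0² − 7.00²)/(2·-2.3) = 10.7 m
Total distance = 12.2 + 108 + 10.7 = 131 m

131.4 m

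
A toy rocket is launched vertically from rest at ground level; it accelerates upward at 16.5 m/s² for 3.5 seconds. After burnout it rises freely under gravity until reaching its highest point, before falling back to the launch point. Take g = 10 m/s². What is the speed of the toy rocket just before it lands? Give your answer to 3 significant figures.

Phase 1 (powered ascent): v₀ = 0 m/s, a = 16.5 m/s².
v = v₀ + at = 0 + (16.5)(3.5) = 57.8 m/s
Δx = v₀t + ½at² = 0·3.5 + 0.5·16.5·3.5² = 101 m

Phase 2 (coasting upward): v₀ = 57.8 m/s, a = -10 m/s².
v = v₀ + at → t = (0 − 57.8) / -10 = 5.78 s
v² = v₀² + 2aΔx → Δx = (0² − 57.8²)/(2·-10) = 167 m

Phase 3 (free fall): v₀ = 0 m/s, a = -10 m/s².
Falls 268 m from rest: t = √(2·268/10) = 7.32 s; v = g·t = 73.2 m/s.
Impact speed = 73.2 m/s

73.2 m/s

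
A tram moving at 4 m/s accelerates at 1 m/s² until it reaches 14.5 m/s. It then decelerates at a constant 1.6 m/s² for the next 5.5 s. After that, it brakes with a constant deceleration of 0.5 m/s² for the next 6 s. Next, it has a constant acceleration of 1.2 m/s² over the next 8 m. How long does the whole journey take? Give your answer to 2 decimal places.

24.04 s

Phase 1 (accelerating): v₀ = 4.00 m/s, a = 1 m/s².
v = v₀ + at → t = (14.5 − 4.00) / 1 = 10.5 s
v² = v₀² + 2aΔx → Δx = (14.5² − 4.00²)/(2·1) = 97.1 m

Phase 2 (decelerating): v₀ = 14.5 m/s, a = -1.6 m/s².
v = v₀ + at = 14.5 + (-1.6)(5.5) = 5.70 m/s
Δx = v₀t + ½at² = 14.5·5.5 + 0.5·-1.6·5.5² = 55.5 m

Phase 3 (decelerating): v₀ = 5.70 m/s, a = -0.5 m/s².
v = v₀ + at = 5.70 + (-0.5)(6) = 2.70 m/s
Δx = v₀t + ½at² = 5.70·6 + 0.5·-0.5·6² = 25.2 m

Phase 4 (accelerating): v₀ = 2.70 m/s, a = 1.2 m/s².
v² = v₀² + 2aΔx = 2.70² + 2·1.2·8 = 26.5 → v = 5.15 m/s
t = (v − v₀)/a = (5.15 − 2.70)/1.2 = 2.04 s
Total time = 10.5 + 5.50 + 6.00 + 2.04 = 24.0 s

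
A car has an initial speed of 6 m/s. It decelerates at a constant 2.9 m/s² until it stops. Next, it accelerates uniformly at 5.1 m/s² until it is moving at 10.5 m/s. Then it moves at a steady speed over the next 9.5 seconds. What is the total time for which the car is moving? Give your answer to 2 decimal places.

Phase 1 (decelerating): v₀ = 6.00 m/s, a = -2.9 m/s².
v = v₀ + at → t = (0 − 6.00) / -2.9 = 2.07 s
v² = v₀² + 2aΔx → Δx = (0² − 6.00²)/(2·-2.9) = 6.21 m

Phase 2 (accelerating): v₀ = 0 m/s, a = 5.1 m/s².
v = v₀ + at → t = (10.5 − 0) / 5.1 = 2.06 s
v² = v₀² + 2aΔx → Δx = (10.5² − 0²)/(2·5.1) = 10.8 m

Phase 3 (constant speed): v₀ = 10.5 m/s, a = 0 m/s².
v = v₀ + at = 10.5 + (0)(9.5) = 10.5 m/s
Δx = v₀t + ½at² = 10.5·9.5 + 0.5·0·9.5² = 99.8 m
Total time = 2.07 + 2.06 + 9.50 = 13.6 s

13.63 s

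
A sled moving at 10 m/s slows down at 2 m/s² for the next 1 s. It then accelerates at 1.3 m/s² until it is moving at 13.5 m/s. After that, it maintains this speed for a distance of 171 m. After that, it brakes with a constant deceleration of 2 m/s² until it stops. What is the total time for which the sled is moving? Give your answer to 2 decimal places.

24.65 s

Phase 1 (decelerating): v₀ = 10.0 m/s, a = -2 m/s².
v = v₀ + at = 10.0 + (-2)(1) = 8.00 m/s
Δx = v₀t + ½at² = 10.0·1 + 0.5·-2·1² = 9.00 m

Phase 2 (accelerating): v₀ = 8.00 m/s, a = 1.3 m/s².
v = v₀ + at → t = (13.5 − 8.00) / 1.3 = 4.23 s
v² = v₀² + 2aΔx → Δx = (13.5² − 8.00²)/(2·1.3) = 45.5 m

Phase 3 (constant speed): v₀ = 13.5 m/s, a = 0 m/s².
Constant speed: t = d/v = 171/13.5 = 12.7 s

Phase 4 (decelerating): v₀ = 13.5 m/s, a = -2 m/s².
v = v₀ + at → t = (0 − 13.5) / -2 = 6.75 s
v² = v₀² + 2aΔx → Δx = (0² − 13.5²)/(2·-2) = 45.6 m
Total time = 1.00 + 4.23 + 12.7 + 6.75 = 24.6 s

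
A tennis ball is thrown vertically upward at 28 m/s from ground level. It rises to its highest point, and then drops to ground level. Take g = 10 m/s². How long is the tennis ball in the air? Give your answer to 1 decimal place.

5.6 s

Phase 1 (rising): v₀ = 28.0 m/s, a = -10 m/s².
v = v₀ + at → t = (0 − 28.0) / -10 = 2.80 s
v² = v₀² + 2aΔx → Δx = (0² − 28.0²)/(2·-10) = 39.2 m

Phase 2 (falling): v₀ = 0 m/s, a = -10 m/s².
Falls 39.2 m from rest: t = √(2·39.2/10) = 2.80 s; v = g·t = 28.0 m/s.
Total time = 2.80 + 2.80 = 5.60 s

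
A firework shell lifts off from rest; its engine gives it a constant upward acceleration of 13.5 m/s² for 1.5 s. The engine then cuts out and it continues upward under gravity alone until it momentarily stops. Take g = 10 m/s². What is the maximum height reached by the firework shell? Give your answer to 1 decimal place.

Phase 1 (powered ascent): v₀ = 0 m/s, a = 13.5 m/s².
v = v₀ + at = 0 + (13.5)(1.5) = 20.2 m/s
Δx = v₀t + ½at² = 0·1.5 + 0.5·13.5·1.5² = 15.2 m

Phase 2 (coasting upward): v₀ = 20.2 m/s, a = -10 m/s².
v = v₀ + at → t = (0 − 20.2) / -10 = 2.02 s
v² = v₀² + 2aΔx → Δx = (0² − 20.2²)/(2·-10) = 20.5 m
Maximum height = 15.2 + 20.5 = 35.7 m

35.7 m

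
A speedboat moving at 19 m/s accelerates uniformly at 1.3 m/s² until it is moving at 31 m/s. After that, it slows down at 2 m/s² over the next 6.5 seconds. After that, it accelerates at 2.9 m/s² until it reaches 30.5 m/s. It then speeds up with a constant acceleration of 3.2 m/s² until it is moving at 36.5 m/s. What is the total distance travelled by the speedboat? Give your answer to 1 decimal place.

Phase 1 (accelerating): v₀ = 19.0 m/s, a = 1.3 m/s².
v = v₀ + at → t = (31 − 19.0) / 1.3 = 9.23 s
v² = v₀² + 2aΔx → Δx = (31² − 19.0²)/(2·1.3) = 231 m

Phase 2 (decelerating): v₀ = 31.0 m/s, a = -2 m/s².
v = v₀ + at = 31.0 + (-2)(6.5) = 18.0 m/s
Δx = v₀t + ½at² = 31.0·6.5 + 0.5·-2·6.5² = 159 m

Phase 3 (accelerating): v₀ = 18.0 m/s, a = 2.9 m/s².
v = v₀ + at → t = (30.5 − 18.0) / 2.9 = 4.31 s
v² = v₀² + 2aΔx → Δx = (30.5² − 18.0²)/(2·2.9) = 105 m

Phase 4 (accelerating): v₀ = 30.5 m/s, a = 3.2 m/s².
v = v₀ + at → t = (36.5 − 30.5) / 3.2 = 1.88 s
v² = v₀² + 2aΔx → Δx = (36.5² − 30.5²)/(2·3.2) = 62.8 m
Total distance = 231 + 159 + 105 + 62.8 = 557 m

557.4 m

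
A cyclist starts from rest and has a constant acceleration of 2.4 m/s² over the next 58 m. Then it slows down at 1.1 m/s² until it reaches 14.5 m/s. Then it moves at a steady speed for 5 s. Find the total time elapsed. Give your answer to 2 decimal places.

13.94 s

Phase 1 (accelerating): v₀ = 0 m/s, a = 2.4 m/s².
v² = v₀² + 2aΔx = 0² + 2·2.4·58 = 278 → v = 16.7 m/s
t = (v − v₀)/a = (16.7 − 0)/2.4 = 6.95 s

Phase 2 (decelerating): v₀ = 16.7 m/s, a = -1.1 m/s².
v = v₀ + at → t = (14.5 − 16.7) / -1.1 = 1.99 s
v² = v₀² + 2aΔx → Δx = (14.5² − 16.7²)/(2·-1.1) = 31.0 m

Phase 3 (constant speed): v₀ = 14.5 m/s, a = 0 m/s².
v = v₀ + at = 14.5 + (0)(5) = 14.5 m/s
Δx = v₀t + ½at² = 14.5·5 + 0.5·0·5² = 72.5 m
Total time = 6.95 + 1.99 + 5.00 = 13.9 s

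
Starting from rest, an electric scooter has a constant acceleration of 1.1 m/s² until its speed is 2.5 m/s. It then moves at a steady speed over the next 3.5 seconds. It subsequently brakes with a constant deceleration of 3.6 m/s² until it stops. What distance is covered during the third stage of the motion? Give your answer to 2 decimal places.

Phase 1 (accelerating): v₀ = 0 m/s, a = 1.1 m/s².
v = v₀ + at → t = (2.5 − 0) / 1.1 = 2.27 s
v² = v₀² + 2aΔx → Δx = (2.5² − 0²)/(2·1.1) = 2.84 m

Phase 2 (constant speed): v₀ = 2.50 m/s, a = 0 m/s².
v = v₀ + at = 2.50 + (0)(3.5) = 2.50 m/s
Δx = v₀t + ½at² = 2.50·3.5 + 0.5·0·3.5² = 8.75 m

Phase 3 (decelerating): v₀ = 2.50 m/s, a = -3.6 m/s².
v = v₀ + at → t = (0 − 2.50) / -3.6 = 0.694 s
v² = v₀² + 2aΔx → Δx = (0² − 2.50²)/(2·-3.6) = 0.868 m
Distance in phase 3 = 0.868 m

0.87 m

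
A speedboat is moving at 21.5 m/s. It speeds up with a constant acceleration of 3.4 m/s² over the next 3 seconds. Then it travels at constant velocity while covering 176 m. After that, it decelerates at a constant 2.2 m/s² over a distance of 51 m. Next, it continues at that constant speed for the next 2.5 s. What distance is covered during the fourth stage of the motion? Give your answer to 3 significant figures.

Phase 1 (accelerating): v₀ = 21.5 m/s, a = 3.4 m/s².
v = v₀ + at = 21.5 + (3.4)(3) = 31.7 m/s
Δx = v₀t + ½at² = 21.5·3 + 0.5·3.4·3² = 79.8 m

Phase 2 (constant speed): v₀ = 31.7 m/s, a = 0 m/s².
Constant speed: t = d/v = 176/31.7 = 5.55 s

Phase 3 (decelerating): v₀ = 31.7 m/s, a = -2.2 m/s².
v² = v₀² + 2aΔx = 31.7² + 2·-2.2·51 = 780 → v = 27.9 m/s
t = (v − v₀)/a = (27.9 − 31.7)/-2.2 = 1.71 s

Phase 4 (constant speed): v₀ = 27.9 m/s, a = 0 m/s².
v = v₀ + at = 27.9 + (0)(2.5) = 27.9 m/s
Δx = v₀t + ½at² = 27.9·2.5 + 0.5·0·2.5² = 69.8 m
Distance in phase 4 = 69.8 m

69.8 m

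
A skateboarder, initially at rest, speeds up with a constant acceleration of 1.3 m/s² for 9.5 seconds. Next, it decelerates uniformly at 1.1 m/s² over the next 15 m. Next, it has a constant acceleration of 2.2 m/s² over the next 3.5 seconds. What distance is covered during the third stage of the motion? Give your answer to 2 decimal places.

51.74 m

Phase 1 (accelerating): v₀ = 0 m/s, a = 1.3 m/s².
v = v₀ + at = 0 + (1.3)(9.5) = 12.3 m/s
Δx = v₀t + ½at² = 0·9.5 + 0.5·1.3·9.5² = 58.7 m

Phase 2 (decelerating): v₀ = 12.3 m/s, a = -1.1 m/s².
v² = v₀² + 2aΔx = 12.3² + 2·-1.1·15 = 120 → v = 10.9 m/s
t = (v − v₀)/a = (10.9 − 12.3)/-1.1 = 1.29 s

Phase 3 (accelerating): v₀ = 10.9 m/s, a = 2.2 m/s².
v = v₀ + at = 10.9 + (2.2)(3.5) = 18.6 m/s
Δx = v₀t + ½at² = 10.9·3.5 + 0.5·2.2·3.5² = 51.7 m
Distance in phase 3 = 51.7 m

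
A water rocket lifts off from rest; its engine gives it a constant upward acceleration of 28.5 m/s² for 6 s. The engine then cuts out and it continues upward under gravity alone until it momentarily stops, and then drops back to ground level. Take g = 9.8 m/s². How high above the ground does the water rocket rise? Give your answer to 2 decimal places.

2004.89 m

Phase 1 (powered ascent): v₀ = 0 m/s, a = 28.5 m/s².
v = v₀ + at = 0 + (28.5)(6) = 171 m/s
Δx = v₀t + ½at² = 0·6 + 0.5·28.5·6² = 513 m

Phase 2 (coasting upward): v₀ = 171 m/s, a = -9.8 m/s².
v = v₀ + at → t = (0 − 171) / -9.8 = 17.4 s
v² = v₀² + 2aΔx → Δx = (0² − 171²)/(2·-9.8) = 1490 m
Maximum height = 513 + 1490 = 2000 m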